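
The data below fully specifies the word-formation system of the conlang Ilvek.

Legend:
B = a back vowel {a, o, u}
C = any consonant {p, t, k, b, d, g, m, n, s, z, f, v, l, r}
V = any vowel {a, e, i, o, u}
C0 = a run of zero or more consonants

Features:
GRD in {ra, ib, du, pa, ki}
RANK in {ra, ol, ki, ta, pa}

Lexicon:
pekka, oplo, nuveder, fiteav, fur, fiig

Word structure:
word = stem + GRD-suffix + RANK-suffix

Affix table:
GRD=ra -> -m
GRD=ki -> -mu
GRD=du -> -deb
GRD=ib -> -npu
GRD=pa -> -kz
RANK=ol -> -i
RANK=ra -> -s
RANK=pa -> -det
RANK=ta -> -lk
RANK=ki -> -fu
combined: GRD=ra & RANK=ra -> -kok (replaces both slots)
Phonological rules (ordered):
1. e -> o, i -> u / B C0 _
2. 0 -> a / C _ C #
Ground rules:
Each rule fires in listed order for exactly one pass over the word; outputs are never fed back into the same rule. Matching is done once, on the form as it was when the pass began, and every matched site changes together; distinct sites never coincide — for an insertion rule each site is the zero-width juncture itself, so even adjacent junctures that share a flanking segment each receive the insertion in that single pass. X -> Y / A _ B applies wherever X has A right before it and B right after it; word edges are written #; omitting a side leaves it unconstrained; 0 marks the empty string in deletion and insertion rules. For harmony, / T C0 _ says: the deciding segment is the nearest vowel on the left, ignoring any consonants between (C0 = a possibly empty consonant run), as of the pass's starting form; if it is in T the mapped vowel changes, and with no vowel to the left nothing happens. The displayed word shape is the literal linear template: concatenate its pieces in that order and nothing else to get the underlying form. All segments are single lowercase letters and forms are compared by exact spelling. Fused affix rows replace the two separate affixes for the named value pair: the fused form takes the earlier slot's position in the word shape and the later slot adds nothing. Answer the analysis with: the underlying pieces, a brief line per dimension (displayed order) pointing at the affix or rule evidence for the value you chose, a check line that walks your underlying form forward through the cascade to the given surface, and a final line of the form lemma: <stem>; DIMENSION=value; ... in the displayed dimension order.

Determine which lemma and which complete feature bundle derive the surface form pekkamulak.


underlying: pekka-mu-lk
GRD=ki - signalled by the affix -mu
RANK=ta - signalled by the affix -lk
check: pekkamulk -> pekkamulk -> pekkamulak
lemma: pekka; GRD=ki; RANK=ta


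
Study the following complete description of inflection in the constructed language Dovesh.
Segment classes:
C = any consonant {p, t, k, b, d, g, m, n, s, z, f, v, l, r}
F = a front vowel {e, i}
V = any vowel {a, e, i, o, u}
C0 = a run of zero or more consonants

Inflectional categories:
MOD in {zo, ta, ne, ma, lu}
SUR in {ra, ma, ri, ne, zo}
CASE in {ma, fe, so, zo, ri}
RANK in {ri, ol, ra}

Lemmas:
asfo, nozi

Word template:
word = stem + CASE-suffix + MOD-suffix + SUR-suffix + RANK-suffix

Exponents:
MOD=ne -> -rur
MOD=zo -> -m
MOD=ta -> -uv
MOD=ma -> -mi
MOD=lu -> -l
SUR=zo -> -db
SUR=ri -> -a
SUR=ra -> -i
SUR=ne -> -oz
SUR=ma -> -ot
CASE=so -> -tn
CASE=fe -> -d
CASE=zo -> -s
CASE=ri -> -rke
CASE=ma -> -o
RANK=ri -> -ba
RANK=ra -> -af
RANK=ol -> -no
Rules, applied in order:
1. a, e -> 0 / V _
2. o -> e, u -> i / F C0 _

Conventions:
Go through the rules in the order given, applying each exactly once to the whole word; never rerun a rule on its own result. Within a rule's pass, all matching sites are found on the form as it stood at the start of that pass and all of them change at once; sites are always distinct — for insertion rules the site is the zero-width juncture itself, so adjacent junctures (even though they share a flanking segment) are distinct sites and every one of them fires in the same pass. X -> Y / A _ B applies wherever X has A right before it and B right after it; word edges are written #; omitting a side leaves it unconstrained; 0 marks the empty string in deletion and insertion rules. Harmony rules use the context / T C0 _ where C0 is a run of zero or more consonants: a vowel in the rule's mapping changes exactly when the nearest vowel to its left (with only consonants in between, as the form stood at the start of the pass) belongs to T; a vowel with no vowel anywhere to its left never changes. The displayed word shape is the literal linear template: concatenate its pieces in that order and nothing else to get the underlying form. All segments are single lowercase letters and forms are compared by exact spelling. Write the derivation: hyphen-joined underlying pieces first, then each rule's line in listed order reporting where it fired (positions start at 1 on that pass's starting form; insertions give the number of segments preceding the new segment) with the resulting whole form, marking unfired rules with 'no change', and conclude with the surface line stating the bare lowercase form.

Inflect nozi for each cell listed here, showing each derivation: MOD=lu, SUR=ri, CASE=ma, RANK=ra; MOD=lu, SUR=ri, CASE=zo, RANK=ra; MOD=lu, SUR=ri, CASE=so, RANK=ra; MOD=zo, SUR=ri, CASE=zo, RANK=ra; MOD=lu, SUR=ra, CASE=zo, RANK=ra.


cell MOD=lu, SUR=ri, CASE=ma, RANK=ra:
underlying: nozi-o-l-a-af
1. a, e -> 0 / V _: fires at position(s) 8: noziolaf
2. o -> e, u -> i / F C0 _: fires at position(s) 5: nozielaf
surface: nozielaf

cell MOD=lu, SUR=ri, CASE=zo, RANK=ra:
underlying: nozi-s-l-a-af
1. a, e -> 0 / V _: fires at position(s) 8: nozislaf
2. o -> e, u -> i / F C0 _: no change
surface: nozislaf

cell MOD=lu, SUR=ri, CASE=so, RANK=ra:
underlying: nozi-tn-l-a-af
1. a, e -> 0 / V _: fires at position(s) 9: nozitnlaf
2. o -> e, u -> i / F C0 _: no change
surface: nozitnlaf

cell MOD=zo, SUR=ri, CASE=zo, RANK=ra:
underlying: nozi-s-m-a-af
1. a, e -> 0 / V _: fires at position(s) 8: nozismaf
2. o -> e, u -> i / F C0 _: no change
surface: nozismaf

cell MOD=lu, SUR=ra, CASE=zo, RANK=ra:
underlying: nozi-s-l-i-af
1. a, e -> 0 / V _: fires at position(s) 8: nozislif
2. o -> e, u -> i / F C0 _: no change
surface: nozislif


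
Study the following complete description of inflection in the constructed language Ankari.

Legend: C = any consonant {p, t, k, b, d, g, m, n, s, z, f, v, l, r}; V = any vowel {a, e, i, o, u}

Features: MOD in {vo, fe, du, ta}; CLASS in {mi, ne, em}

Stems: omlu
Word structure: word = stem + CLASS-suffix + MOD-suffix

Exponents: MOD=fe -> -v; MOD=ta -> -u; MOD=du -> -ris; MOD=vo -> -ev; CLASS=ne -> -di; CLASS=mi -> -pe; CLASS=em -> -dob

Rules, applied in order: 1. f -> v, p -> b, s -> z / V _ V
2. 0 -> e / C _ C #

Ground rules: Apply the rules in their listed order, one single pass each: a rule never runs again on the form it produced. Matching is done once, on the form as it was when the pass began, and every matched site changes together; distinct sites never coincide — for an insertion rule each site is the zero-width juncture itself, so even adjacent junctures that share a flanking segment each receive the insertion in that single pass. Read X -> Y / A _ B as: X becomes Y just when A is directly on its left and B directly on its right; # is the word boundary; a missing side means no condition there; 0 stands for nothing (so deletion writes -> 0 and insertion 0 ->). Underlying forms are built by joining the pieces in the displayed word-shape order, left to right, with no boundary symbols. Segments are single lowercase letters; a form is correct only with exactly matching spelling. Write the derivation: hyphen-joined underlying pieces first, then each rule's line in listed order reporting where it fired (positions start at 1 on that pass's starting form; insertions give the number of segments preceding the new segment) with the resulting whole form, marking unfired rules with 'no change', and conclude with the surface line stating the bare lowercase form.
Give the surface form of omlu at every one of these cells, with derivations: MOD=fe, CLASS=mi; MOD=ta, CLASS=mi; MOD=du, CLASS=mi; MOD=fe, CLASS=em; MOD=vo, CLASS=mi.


cell MOD=fe, CLASS=mi:
underlying: omlu-pe-v
1. f -> v, p -> b, s -> z / V _ V: fires at position(s) 5: omlubev
2. 0 -> e / C _ C #: no change
surface: omlubev

cell MOD=ta, CLASS=mi:
underlying: omlu-pe-u
1. f -> v, p -> b, s -> z / V _ V: fires at position(s) 5: omlubeu
2. 0 -> e / C _ C #: no change
surface: omlubeu

cell MOD=du, CLASS=mi:
underlying: omlu-pe-ris
1. f -> v, p -> b, s -> z / V _ V: fires at position(s) 5: omluberis
2. 0 -> e / C _ C #: no change
surface: omluberis

cell MOD=fe, CLASS=em:
underlying: omlu-dob-v
1. f -> v, p -> b, s -> z / V _ V: no change
2. 0 -> e / C _ C #: inserts after position(s) 7: omludobev
surface: omludobev

cell MOD=vo, CLASS=mi:
underlying: omlu-pe-ev
1. f -> v, p -> b, s -> z / V _ V: fires at position(s) 5: omlubeev
2. 0 -> e / C _ C #: no change
surface: omlubeev


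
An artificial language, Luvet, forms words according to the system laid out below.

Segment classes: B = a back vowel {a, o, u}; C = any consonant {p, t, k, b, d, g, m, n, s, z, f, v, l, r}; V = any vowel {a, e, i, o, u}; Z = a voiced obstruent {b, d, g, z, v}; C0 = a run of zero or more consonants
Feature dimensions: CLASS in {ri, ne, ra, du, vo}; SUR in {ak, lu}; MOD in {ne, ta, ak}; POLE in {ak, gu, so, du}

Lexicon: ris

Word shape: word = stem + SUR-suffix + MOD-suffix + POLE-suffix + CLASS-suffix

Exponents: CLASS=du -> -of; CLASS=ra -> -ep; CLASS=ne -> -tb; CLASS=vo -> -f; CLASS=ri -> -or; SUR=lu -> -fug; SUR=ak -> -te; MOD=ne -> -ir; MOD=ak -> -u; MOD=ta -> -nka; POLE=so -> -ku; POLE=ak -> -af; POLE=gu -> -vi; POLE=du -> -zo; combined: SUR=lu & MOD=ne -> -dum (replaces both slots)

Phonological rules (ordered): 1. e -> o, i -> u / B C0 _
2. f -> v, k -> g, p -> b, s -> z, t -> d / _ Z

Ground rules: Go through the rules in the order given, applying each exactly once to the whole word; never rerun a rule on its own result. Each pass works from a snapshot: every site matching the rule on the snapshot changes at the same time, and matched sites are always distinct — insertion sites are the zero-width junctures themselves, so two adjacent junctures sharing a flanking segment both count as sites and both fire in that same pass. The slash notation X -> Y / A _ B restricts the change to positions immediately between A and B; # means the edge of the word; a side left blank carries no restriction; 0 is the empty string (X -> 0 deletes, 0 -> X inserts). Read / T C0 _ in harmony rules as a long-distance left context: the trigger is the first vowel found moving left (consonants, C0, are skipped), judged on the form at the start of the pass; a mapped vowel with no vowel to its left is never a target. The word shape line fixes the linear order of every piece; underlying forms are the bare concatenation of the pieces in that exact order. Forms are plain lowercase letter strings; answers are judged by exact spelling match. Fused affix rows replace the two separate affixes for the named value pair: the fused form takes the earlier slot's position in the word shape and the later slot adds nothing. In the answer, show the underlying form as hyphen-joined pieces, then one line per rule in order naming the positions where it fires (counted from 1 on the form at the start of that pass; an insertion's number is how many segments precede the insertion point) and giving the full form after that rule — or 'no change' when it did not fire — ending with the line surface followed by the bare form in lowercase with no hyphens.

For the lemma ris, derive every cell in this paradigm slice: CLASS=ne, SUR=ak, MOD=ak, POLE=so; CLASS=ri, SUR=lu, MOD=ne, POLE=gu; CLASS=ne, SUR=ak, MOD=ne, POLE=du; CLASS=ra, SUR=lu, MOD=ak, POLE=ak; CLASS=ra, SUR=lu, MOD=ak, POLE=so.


cell CLASS=ne, SUR=ak, MOD=ak, POLE=so:
underlying: ris-te-u-ku-tb
1. e -> o, i -> u / B C0 _: no change
2. f -> v, k -> g, p -> b, s -> z, t -> d / _ Z: fires at position(s) 9: risteukudb
surface: risteukudb

cell CLASS=ri, SUR=lu, MOD=ne, POLE=gu:
underlying: ris-dum-vi-or
1. e -> o, i -> u / B C0 _: fires at position(s) 8: risdumvuor
2. f -> v, k -> g, p -> b, s -> z, t -> d / _ Z: fires at position(s) 3: rizdumvuor
surface: rizdumvuor

cell CLASS=ne, SUR=ak, MOD=ne, POLE=du:
underlying: ris-te-ir-zo-tb
1. e -> o, i -> u / B C0 _: no change
2. f -> v, k -> g, p -> b, s -> z, t -> d / _ Z: fires at position(s) 10: risteirzodb
surface: risteirzodb

cell CLASS=ra, SUR=lu, MOD=ak, POLE=ak:
underlying: ris-fug-u-af-ep
1. e -> o, i -> u / B C0 _: fires at position(s) 10: risfuguafop
2. f -> v, k -> g, p -> b, s -> z, t -> d / _ Z: no change
surface: risfuguafop

cell CLASS=ra, SUR=lu, MOD=ak, POLE=so:
underlying: ris-fug-u-ku-ep
1. e -> o, i -> u / B C0 _: fires at position(s) 10: risfugukuop
2. f -> v, k -> g, p -> b, s -> z, t -> d / _ Z: no change
surface: risfugukuop


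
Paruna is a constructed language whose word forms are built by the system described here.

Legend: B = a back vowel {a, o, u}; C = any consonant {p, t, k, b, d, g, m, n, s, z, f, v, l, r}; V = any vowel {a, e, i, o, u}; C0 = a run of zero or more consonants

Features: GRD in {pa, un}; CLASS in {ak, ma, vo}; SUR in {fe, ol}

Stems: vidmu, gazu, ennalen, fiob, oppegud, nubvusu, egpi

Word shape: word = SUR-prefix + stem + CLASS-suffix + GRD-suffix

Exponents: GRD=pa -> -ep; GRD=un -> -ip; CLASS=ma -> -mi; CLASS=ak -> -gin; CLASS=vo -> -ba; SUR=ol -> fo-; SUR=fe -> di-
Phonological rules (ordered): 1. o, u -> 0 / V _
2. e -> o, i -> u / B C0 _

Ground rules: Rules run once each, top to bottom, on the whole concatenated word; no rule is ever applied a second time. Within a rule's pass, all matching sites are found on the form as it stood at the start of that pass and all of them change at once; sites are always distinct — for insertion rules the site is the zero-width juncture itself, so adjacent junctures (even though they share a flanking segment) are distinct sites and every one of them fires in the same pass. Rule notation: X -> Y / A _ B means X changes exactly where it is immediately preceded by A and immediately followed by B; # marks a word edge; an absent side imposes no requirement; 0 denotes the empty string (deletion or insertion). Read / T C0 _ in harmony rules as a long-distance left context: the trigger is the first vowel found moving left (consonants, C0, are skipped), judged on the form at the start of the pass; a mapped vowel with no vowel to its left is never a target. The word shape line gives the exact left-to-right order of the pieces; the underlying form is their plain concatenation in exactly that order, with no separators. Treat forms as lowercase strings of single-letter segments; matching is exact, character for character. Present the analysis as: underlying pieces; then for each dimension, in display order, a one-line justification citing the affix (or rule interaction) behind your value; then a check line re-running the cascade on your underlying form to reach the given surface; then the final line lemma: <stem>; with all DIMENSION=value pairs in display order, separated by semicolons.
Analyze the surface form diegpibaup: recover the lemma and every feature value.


underlying: di-egpi-ba-ip
GRD=un - signalled by the affix -ip
CLASS=vo - signalled by the affix -ba
SUR=fe - signalled by the affix di-
check: diegpibaip -> diegpibaip -> diegpibaup
lemma: egpi; GRD=un; CLASS=vo; SUR=fe


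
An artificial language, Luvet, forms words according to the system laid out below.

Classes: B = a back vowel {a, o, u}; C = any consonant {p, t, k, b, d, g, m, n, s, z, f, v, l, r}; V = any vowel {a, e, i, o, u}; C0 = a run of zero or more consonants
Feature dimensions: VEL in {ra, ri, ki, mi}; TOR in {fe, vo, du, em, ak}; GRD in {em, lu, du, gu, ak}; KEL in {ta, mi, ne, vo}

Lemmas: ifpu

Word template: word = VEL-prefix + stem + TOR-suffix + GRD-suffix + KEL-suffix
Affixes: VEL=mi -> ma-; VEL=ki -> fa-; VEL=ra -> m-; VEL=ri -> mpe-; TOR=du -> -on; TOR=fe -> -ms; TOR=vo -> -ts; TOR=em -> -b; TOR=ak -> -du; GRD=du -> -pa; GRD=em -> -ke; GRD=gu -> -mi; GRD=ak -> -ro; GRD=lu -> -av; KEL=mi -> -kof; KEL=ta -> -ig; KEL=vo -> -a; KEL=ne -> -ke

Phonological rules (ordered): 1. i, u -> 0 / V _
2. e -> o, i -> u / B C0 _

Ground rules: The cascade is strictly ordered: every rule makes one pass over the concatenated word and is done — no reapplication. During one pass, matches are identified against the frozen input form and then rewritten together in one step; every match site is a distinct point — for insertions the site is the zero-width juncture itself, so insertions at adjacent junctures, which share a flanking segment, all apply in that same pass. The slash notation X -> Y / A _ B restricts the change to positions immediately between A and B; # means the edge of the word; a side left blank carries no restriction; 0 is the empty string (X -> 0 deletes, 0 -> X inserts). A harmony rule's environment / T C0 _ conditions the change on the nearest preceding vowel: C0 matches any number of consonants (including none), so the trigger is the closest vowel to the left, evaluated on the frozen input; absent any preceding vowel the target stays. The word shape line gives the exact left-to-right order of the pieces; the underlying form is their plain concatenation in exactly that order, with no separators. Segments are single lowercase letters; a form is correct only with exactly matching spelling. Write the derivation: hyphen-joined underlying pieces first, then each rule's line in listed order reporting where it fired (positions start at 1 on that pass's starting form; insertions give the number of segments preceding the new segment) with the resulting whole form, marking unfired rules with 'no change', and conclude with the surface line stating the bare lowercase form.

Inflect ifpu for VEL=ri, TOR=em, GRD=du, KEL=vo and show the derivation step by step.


underlying: mpe-ifpu-b-pa-a
1. i, u -> 0 / V _: fires at position(s) 4: mpefpubpaa
2. e -> o, i -> u / B C0 _: no change
surface: mpefpubpaa


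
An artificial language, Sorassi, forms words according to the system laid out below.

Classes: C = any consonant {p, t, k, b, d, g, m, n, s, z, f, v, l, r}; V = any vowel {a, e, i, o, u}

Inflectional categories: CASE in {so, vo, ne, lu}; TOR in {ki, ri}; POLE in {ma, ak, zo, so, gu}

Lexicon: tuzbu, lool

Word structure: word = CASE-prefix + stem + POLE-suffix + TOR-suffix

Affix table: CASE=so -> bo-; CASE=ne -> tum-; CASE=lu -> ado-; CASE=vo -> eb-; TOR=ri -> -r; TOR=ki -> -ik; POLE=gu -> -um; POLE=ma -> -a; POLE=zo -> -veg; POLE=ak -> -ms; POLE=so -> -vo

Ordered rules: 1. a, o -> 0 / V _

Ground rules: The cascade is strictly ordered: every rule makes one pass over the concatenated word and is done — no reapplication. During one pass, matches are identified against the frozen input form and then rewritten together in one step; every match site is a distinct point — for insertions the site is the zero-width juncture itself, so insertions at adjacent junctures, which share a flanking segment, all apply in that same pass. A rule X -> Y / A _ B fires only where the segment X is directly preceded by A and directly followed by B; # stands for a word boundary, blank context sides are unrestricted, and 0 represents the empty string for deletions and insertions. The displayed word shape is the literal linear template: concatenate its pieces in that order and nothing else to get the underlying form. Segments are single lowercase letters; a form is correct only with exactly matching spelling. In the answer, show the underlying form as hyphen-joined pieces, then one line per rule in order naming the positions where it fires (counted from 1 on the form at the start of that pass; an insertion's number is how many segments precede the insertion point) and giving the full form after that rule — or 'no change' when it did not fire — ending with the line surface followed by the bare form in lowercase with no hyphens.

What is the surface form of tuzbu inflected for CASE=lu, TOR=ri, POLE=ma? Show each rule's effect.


underlying: ado-tuzbu-a-r
1. a, o -> 0 / V _: fires at position(s) 9: adotuzbur
surface: adotuzbur


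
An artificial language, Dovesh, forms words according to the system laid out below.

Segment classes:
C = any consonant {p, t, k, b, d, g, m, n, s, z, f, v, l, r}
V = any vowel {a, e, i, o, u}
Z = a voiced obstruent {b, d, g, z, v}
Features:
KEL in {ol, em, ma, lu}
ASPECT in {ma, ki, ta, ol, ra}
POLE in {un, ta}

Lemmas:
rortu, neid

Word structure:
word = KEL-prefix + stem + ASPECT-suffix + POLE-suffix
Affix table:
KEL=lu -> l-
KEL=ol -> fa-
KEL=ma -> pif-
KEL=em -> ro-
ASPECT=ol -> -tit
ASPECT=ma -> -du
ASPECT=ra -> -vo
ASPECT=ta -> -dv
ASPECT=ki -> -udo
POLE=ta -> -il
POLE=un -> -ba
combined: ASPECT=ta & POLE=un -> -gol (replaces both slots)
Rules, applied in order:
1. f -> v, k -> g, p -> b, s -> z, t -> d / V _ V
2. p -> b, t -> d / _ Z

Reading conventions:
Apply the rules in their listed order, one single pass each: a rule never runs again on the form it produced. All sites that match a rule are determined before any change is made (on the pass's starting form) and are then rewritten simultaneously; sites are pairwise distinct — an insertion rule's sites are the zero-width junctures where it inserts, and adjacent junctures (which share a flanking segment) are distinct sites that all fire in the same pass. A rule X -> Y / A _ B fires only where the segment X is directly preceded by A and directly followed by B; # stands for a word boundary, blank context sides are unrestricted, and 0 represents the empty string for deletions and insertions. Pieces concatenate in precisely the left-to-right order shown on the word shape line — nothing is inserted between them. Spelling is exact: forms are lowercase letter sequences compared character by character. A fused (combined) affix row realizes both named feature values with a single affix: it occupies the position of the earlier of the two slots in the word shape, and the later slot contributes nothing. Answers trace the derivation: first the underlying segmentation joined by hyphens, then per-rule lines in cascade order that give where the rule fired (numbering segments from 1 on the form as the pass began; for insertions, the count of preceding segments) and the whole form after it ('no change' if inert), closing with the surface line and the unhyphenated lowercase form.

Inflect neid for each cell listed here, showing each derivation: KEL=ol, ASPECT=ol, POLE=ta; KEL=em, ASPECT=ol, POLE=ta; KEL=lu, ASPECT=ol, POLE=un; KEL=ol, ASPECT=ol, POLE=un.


cell KEL=ol, ASPECT=ol, POLE=ta:
underlying: fa-neid-tit-il
1. f -> v, k -> g, p -> b, s -> z, t -> d / V _ V: fires at position(s) 9: faneidtidil
2. p -> b, t -> d / _ Z: no change
surface: faneidtidil

cell KEL=em, ASPECT=ol, POLE=ta:
underlying: ro-neid-tit-il
1. f -> v, k -> g, p -> b, s -> z, t -> d / V _ V: fires at position(s) 9: roneidtidil
2. p -> b, t -> d / _ Z: no change
surface: roneidtidil

cell KEL=lu, ASPECT=ol, POLE=un:
underlying: l-neid-tit-ba
1. f -> v, k -> g, p -> b, s -> z, t -> d / V _ V: no change
2. p -> b, t -> d / _ Z: fires at position(s) 8: lneidtidba
surface: lneidtidba

cell KEL=ol, ASPECT=ol, POLE=un:
underlying: fa-neid-tit-ba
1. f -> v, k -> g, p -> b, s -> z, t -> d / V _ V: no change
2. p -> b, t -> d / _ Z: fires at position(s) 9: faneidtidba
surface: faneidtidba


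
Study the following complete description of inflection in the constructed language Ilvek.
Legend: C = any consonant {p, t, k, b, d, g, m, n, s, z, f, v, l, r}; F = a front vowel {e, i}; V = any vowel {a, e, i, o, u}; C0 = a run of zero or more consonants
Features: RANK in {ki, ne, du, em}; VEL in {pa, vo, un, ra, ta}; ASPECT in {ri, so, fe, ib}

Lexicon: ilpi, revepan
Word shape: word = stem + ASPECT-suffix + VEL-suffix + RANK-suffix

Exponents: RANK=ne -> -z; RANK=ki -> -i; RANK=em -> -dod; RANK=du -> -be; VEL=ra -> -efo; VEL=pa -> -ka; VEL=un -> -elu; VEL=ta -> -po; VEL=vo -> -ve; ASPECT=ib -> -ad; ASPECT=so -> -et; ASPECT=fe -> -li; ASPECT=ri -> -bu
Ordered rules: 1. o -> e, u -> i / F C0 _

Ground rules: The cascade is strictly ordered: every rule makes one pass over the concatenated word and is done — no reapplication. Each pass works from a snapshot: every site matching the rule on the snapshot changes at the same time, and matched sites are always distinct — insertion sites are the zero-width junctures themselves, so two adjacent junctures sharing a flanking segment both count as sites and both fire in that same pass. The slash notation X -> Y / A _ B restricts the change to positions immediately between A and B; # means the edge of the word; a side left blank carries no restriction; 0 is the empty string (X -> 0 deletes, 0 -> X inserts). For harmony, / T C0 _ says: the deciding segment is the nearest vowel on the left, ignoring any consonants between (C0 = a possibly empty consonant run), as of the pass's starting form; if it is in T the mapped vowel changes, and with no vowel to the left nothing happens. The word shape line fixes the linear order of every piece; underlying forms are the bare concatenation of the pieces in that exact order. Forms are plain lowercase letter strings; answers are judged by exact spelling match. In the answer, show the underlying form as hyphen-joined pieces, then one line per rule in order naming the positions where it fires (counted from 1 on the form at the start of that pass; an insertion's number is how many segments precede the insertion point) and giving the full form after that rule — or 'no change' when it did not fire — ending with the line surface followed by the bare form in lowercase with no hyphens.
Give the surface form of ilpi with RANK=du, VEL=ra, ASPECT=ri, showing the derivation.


underlying: ilpi-bu-efo-be
1. o -> e, u -> i / F C0 _: fires at position(s) 6, 9: ilpibiefebe
surface: ilpibiefebe


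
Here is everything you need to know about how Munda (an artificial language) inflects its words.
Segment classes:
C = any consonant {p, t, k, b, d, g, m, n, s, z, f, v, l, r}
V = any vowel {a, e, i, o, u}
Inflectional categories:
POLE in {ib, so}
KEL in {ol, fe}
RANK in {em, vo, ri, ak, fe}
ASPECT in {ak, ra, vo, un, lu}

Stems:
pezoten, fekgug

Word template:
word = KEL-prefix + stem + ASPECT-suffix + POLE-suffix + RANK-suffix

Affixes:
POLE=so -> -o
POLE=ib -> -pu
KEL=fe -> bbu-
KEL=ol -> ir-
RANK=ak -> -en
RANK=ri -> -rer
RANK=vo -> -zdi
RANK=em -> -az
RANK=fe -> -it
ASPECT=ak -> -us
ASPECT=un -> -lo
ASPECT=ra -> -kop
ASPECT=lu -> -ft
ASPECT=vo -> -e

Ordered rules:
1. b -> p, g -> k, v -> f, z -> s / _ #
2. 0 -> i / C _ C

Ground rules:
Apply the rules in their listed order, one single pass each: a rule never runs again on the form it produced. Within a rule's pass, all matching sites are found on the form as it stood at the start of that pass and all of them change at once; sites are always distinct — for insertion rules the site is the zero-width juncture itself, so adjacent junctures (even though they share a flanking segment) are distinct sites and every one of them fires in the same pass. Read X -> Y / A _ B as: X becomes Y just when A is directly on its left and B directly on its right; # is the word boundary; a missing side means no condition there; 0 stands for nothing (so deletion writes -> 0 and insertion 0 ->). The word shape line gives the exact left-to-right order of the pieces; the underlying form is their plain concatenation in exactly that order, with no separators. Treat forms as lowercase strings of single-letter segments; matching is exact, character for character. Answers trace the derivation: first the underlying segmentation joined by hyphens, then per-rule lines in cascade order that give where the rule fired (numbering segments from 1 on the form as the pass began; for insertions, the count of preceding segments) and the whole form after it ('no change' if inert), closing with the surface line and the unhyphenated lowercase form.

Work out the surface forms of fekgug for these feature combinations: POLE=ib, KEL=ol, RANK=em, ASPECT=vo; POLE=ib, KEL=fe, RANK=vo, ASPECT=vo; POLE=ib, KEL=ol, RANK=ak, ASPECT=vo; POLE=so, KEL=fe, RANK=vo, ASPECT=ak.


cell POLE=ib, KEL=ol, RANK=em, ASPECT=vo:
underlying: ir-fekgug-e-pu-az
1. b -> p, g -> k, v -> f, z -> s / _ #: fires at position(s) 13: irfekgugepuas
2. 0 -> i / C _ C: inserts after position(s) 2, 5: irifekigugepuas
surface: irifekigugepuas

cell POLE=ib, KEL=fe, RANK=vo, ASPECT=vo:
underlying: bbu-fekgug-e-pu-zdi
1. b -> p, g -> k, v -> f, z -> s / _ #: no change
2. 0 -> i / C _ C: inserts after position(s) 1, 6, 13: bibufekigugepuzidi
surface: bibufekigugepuzidi

cell POLE=ib, KEL=ol, RANK=ak, ASPECT=vo:
underlying: ir-fekgug-e-pu-en
1. b -> p, g -> k, v -> f, z -> s / _ #: no change
2. 0 -> i / C _ C: inserts after position(s) 2, 5: irifekigugepuen
surface: irifekigugepuen

cell POLE=so, KEL=fe, RANK=vo, ASPECT=ak:
underlying: bbu-fekgug-us-o-zdi
1. b -> p, g -> k, v -> f, z -> s / _ #: no change
2. 0 -> i / C _ C: inserts after position(s) 1, 6, 13: bibufekigugusozidi
surface: bibufekigugusozidi


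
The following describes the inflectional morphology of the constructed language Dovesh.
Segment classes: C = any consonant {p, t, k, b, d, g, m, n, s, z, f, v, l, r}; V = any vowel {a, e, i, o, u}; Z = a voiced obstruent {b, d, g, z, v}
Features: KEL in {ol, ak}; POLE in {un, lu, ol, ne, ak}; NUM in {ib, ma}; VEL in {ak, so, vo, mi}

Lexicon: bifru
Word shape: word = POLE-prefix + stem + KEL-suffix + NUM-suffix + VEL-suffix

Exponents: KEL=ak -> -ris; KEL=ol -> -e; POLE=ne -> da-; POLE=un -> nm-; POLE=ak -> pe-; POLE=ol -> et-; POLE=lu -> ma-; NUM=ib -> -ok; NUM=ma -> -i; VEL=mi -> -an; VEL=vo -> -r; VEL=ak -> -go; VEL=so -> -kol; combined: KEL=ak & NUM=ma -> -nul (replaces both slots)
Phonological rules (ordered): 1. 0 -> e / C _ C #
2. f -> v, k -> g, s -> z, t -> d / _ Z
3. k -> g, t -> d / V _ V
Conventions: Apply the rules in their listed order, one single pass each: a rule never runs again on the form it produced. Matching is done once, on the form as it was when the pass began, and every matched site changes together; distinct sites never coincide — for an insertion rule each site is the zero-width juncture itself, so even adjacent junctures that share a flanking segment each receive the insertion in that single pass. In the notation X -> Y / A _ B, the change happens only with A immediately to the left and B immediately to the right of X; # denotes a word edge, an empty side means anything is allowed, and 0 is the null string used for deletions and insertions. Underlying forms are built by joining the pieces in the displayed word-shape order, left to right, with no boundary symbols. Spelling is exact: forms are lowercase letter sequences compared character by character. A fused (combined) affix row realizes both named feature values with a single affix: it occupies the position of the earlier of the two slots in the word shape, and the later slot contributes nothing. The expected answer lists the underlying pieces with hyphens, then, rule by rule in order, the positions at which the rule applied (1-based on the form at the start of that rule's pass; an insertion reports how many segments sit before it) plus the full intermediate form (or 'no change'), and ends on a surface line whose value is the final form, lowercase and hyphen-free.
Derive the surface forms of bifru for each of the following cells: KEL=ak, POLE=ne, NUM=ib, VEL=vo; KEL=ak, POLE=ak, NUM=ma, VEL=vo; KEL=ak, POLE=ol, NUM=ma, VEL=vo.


cell KEL=ak, POLE=ne, NUM=ib, VEL=vo:
underlying: da-bifru-ris-ok-r
1. 0 -> e / C _ C #: inserts after position(s) 12: dabifrurisoker
2. f -> v, k -> g, s -> z, t -> d / _ Z: no change
3. k -> g, t -> d / V _ V: fires at position(s) 12: dabifrurisoger
surface: dabifrurisoger

cell KEL=ak, POLE=ak, NUM=ma, VEL=vo:
underlying: pe-bifru-nul-r
1. 0 -> e / C _ C #: inserts after position(s) 10: pebifrunuler
2. f -> v, k -> g, s -> z, t -> d / _ Z: no change
3. k -> g, t -> d / V _ V: no change
surface: pebifrunuler

cell KEL=ak, POLE=ol, NUM=ma, VEL=vo:
underlying: et-bifru-nul-r
1. 0 -> e / C _ C #: inserts after position(s) 10: etbifrunuler
2. f -> v, k -> g, s -> z, t -> d / _ Z: fires at position(s) 2: edbifrunuler
3. k -> g, t -> d / V _ V: no change
surface: edbifrunuler


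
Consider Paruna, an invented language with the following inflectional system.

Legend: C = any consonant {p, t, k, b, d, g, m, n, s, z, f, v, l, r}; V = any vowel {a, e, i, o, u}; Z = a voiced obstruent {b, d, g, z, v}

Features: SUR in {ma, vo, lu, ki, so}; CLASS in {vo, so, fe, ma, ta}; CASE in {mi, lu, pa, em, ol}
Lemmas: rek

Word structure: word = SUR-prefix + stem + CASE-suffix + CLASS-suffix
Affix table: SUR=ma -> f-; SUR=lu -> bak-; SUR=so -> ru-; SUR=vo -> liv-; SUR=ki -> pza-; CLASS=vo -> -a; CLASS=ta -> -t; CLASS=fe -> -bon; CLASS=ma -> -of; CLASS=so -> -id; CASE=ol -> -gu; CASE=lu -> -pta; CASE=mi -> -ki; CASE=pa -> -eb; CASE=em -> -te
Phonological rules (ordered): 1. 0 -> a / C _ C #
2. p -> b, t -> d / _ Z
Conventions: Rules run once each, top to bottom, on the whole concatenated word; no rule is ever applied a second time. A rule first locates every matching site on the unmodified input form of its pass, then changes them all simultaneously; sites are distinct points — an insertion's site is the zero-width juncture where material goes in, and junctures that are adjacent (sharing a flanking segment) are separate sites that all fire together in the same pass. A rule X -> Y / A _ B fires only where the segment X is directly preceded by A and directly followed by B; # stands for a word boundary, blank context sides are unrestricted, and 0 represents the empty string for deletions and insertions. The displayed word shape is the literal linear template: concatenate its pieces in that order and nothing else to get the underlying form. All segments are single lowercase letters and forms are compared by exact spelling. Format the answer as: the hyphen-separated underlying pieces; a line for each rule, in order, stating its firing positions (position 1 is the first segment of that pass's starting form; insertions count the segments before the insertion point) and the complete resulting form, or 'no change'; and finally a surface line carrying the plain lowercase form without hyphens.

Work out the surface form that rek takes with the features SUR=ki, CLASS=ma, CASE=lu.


underlying: pza-rek-pta-of
1. 0 -> a / C _ C #: no change
2. p -> b, t -> d / _ Z: fires at position(s) 1: bzarekptaof
surface: bzarekptaof


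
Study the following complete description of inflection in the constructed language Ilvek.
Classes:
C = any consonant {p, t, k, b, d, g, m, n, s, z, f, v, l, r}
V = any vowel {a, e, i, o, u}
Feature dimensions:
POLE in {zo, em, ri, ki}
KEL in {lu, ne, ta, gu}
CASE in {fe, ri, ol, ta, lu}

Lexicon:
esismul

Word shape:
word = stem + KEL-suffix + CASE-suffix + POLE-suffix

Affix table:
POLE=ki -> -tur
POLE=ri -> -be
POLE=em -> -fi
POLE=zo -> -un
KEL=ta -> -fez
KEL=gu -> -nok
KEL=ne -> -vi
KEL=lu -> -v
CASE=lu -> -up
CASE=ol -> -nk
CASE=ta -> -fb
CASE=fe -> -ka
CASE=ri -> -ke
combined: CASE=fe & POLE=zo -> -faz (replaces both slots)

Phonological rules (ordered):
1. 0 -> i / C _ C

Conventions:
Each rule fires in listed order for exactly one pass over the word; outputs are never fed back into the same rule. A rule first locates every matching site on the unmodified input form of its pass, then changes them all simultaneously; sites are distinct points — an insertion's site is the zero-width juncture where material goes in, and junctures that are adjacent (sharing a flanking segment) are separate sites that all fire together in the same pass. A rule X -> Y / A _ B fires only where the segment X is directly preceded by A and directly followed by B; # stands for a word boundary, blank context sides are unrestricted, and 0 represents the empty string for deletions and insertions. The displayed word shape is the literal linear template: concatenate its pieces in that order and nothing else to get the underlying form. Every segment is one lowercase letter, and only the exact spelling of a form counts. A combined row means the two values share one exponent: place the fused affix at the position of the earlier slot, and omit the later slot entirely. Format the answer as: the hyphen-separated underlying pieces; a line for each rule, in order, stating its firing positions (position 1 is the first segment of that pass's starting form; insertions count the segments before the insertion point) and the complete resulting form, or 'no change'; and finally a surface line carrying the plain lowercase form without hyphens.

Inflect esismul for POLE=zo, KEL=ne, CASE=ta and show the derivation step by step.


underlying: esismul-vi-fb-un
1. 0 -> i / C _ C: inserts after position(s) 4, 7, 10: esisimulivifibun
surface: esisimulivifibun


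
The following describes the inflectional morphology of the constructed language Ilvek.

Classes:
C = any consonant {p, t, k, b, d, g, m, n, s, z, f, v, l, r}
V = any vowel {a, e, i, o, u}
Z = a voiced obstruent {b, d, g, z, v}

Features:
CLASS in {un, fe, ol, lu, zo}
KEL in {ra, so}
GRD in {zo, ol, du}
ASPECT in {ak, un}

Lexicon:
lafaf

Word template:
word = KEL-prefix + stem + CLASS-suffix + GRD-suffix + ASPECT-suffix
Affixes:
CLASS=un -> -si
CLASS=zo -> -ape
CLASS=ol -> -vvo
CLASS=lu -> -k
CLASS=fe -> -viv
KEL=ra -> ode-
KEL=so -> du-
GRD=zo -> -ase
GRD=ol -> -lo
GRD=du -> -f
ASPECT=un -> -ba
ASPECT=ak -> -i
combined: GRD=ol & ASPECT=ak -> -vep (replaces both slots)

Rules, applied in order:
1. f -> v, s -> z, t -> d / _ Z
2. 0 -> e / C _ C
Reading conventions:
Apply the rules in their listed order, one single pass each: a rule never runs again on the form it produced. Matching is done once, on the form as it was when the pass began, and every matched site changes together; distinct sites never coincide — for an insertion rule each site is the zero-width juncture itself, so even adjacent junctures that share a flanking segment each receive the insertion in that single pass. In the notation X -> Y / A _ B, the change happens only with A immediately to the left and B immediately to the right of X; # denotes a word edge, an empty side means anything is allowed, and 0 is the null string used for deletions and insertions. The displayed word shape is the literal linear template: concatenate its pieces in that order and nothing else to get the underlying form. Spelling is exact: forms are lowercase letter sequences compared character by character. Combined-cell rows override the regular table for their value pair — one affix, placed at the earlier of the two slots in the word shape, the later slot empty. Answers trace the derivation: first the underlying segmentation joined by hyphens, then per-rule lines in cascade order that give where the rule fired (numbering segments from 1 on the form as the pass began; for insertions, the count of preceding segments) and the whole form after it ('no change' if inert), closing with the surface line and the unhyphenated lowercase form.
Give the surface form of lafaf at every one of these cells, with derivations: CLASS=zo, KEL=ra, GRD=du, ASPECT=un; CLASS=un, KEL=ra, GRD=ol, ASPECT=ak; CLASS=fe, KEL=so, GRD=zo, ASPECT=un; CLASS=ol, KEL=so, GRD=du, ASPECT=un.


cell CLASS=zo, KEL=ra, GRD=du, ASPECT=un:
underlying: ode-lafaf-ape-f-ba
1. f -> v, s -> z, t -> d / _ Z: fires at position(s) 12: odelafafapevba
2. 0 -> e / C _ C: inserts after position(s) 12: odelafafapeveba
surface: odelafafapeveba

cell CLASS=un, KEL=ra, GRD=ol, ASPECT=ak:
underlying: ode-lafaf-si-vep
1. f -> v, s -> z, t -> d / _ Z: no change
2. 0 -> e / C _ C: inserts after position(s) 8: odelafafesivep
surface: odelafafesivep

cell CLASS=fe, KEL=so, GRD=zo, ASPECT=un:
underlying: du-lafaf-viv-ase-ba
1. f -> v, s -> z, t -> d / _ Z: fires at position(s) 7: dulafavvivaseba
2. 0 -> e / C _ C: inserts after position(s) 7: dulafavevivaseba
surface: dulafavevivaseba

cell CLASS=ol, KEL=so, GRD=du, ASPECT=un:
underlying: du-lafaf-vvo-f-ba
1. f -> v, s -> z, t -> d / _ Z: fires at position(s) 7, 11: dulafavvvovba
2. 0 -> e / C _ C: inserts after position(s) 7, 8, 11: dulafavevevoveba
surface: dulafavevevoveba


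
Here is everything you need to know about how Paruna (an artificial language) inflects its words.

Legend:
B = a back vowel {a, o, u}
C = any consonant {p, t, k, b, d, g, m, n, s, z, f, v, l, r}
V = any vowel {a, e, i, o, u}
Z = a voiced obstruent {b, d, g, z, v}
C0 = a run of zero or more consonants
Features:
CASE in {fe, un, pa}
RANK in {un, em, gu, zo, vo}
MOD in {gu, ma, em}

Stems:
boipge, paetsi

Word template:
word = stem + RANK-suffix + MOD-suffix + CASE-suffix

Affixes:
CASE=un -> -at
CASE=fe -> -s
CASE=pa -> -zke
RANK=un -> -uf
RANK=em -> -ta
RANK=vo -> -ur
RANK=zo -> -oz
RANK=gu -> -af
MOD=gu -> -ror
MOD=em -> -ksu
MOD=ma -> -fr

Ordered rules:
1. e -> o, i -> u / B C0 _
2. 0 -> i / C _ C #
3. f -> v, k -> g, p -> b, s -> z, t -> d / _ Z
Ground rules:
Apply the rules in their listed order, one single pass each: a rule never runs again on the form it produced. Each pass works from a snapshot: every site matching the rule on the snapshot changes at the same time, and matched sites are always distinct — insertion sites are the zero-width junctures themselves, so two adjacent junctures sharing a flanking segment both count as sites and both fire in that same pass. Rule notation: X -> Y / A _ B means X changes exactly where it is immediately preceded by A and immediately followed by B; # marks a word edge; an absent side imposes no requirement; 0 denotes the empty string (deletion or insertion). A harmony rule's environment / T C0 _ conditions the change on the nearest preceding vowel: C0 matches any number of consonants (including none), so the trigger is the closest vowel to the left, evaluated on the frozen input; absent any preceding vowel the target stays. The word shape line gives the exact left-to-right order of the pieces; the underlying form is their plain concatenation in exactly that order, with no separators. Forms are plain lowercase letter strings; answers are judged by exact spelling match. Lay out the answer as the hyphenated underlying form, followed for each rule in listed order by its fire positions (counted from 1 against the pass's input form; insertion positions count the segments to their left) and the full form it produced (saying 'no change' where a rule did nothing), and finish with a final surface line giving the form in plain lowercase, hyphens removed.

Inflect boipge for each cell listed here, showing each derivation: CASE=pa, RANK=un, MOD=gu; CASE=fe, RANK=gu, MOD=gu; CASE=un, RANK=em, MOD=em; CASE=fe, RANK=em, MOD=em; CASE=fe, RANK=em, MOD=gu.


cell CASE=pa, RANK=un, MOD=gu:
underlying: boipge-uf-ror-zke
1. e -> o, i -> u / B C0 _: fires at position(s) 3, 14: boupgeufrorzko
2. 0 -> i / C _ C #: no change
3. f -> v, k -> g, p -> b, s -> z, t -> d / _ Z: fires at position(s) 4: boubgeufrorzko
surface: boubgeufrorzko

cell CASE=fe, RANK=gu, MOD=gu:
underlying: boipge-af-ror-s
1. e -> o, i -> u / B C0 _: fires at position(s) 3: boupgeafrors
2. 0 -> i / C _ C #: inserts after position(s) 11: boupgeafroris
3. f -> v, k -> g, p -> b, s -> z, t -> d / _ Z: fires at position(s) 4: boubgeafroris
surface: boubgeafroris

cell CASE=un, RANK=em, MOD=em:
underlying: boipge-ta-ksu-at
1. e -> o, i -> u / B C0 _: fires at position(s) 3: boupgetaksuat
2. 0 -> i / C _ C #: no change
3. f -> v, k -> g, p -> b, s -> z, t -> d / _ Z: fires at position(s) 4: boubgetaksuat
surface: boubgetaksuat

cell CASE=fe, RANK=em, MOD=em:
underlying: boipge-ta-ksu-s
1. e -> o, i -> u / B C0 _: fires at position(s) 3: boupgetaksus
2. 0 -> i / C _ C #: no change
3. f -> v, k -> g, p -> b, s -> z, t -> d / _ Z: fires at position(s) 4: boubgetaksus
surface: boubgetaksus

cell CASE=fe, RANK=em, MOD=gu:
underlying: boipge-ta-ror-s
1. e -> o, i -> u / B C0 _: fires at position(s) 3: boupgetarors
2. 0 -> i / C _ C #: inserts after position(s) 11: boupgetaroris
3. f -> v, k -> g, p -> b, s -> z, t -> d / _ Z: fires at position(s) 4: boubgetaroris
surface: boubgetaroris
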